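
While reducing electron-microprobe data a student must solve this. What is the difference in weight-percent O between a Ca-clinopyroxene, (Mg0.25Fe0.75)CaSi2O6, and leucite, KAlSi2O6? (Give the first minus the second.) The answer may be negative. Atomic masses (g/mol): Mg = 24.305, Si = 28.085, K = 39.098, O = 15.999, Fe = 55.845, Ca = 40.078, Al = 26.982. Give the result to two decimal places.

O in (Mg0.25Fe0.75)CaSi2O6: molar mass 240.202 g/mol; 6×15.999 = 95.994 g → 39.96 wt%.
O in KAlSi2O6: molar mass 218.244 g/mol; 6×15.999 = 95.994 g → 43.98 wt%.
Difference = 39.96 − 43.98 = -4.02 percentage points.

-4.02 percentage points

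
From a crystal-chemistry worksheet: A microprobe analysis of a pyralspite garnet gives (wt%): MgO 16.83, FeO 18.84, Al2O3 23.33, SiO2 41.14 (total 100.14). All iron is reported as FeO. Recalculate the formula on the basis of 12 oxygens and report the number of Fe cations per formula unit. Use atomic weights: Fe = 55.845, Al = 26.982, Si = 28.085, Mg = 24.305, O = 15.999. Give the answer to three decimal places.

1.150 Fe apfu

MgO: 16.83/40.304 = 0.41758 mol → 0.41758 mol Mg, 0.41758 mol O.
FeO: 18.84/71.844 = 0.26223 mol → 0.26223 mol Fe, 0.26223 mol O.
Al2O3: 23.33/101.961 = 0.22881 mol → 0.45762 mol Al, 0.68643 mol O.
SiO2: 41.14/60.083 = 0.68472 mol → 0.68472 mol Si, 1.36944 mol O.
Total oxygen = 2.73568 mol. Normalization factor = 12/2.73568 = 4.38648.
Fe per 12 O = 0.26223 × 4.38648 = 1.150.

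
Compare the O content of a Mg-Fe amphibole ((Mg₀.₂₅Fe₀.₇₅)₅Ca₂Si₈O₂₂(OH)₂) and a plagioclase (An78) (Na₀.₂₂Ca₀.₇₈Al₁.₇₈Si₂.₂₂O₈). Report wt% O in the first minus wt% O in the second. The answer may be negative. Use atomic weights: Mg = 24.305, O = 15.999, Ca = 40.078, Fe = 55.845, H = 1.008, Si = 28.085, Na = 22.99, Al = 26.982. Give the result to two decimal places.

O in (Mg₀.₂₅Fe₀.₇₅)₅Ca₂Si₈O₂₂(OH)₂: molar mass 930.628 g/mol; 24×15.999 = 383.976 g → 41.26 wt%.
O in Na₀.₂₂Ca₀.₇₈Al₁.₇₈Si₂.₂₂O₈: molar mass 274.687 g/mol; 8×15.999 = 127.992 g → 46.60 wt%.
Difference = 41.26 − 46.60 = -5.34 percentage points.

-5.34 percentage points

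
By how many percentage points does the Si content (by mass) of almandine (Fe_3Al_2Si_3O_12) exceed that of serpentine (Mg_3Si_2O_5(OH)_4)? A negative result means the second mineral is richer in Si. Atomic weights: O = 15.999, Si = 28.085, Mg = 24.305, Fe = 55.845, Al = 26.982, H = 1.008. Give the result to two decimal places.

First mineral: 84.255 g Si in 497.742 g formula = 16.93 wt% Si.
Second mineral: 56.170 g Si in 277.108 g formula = 20.27 wt% Si.
16.93% − 20.27% gives a difference of -3.34 percentage points.

-3.34 percentage points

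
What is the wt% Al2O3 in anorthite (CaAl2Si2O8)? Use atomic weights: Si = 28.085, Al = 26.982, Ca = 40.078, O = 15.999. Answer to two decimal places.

Formula mass = 278.204 g/mol.
2 Al → 1.0000 mol Al2O3 per formula unit; M(Al2O3) = 101.961, so Al2O3 mass = 101.961 g.
101.961/278.204 × 100 = 36.65 wt%.

36.65 wt%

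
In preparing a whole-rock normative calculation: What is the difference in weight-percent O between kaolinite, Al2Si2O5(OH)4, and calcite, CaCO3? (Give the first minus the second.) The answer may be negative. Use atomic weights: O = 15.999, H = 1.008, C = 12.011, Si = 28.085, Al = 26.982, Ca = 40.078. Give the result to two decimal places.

7.82 percentage points

First mineral: 143.991 g O in 258.157 g formula = 55.78 wt% O.
Second mineral: 47.997 g O in 100.086 g formula = 47.96 wt% O.
55.78% − 47.96% gives a difference of 7.82 percentage points.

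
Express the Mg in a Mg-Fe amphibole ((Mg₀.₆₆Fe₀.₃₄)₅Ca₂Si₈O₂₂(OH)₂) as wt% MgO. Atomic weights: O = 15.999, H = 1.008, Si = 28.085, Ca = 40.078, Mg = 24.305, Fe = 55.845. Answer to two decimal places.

M((Mg₀.₆₆Fe₀.₃₄)₅Ca₂Si₈O₂₂(OH)₂) = 865.971 g/mol; M(MgO) = 40.304 g/mol.
Moles MgO per formula unit = 3.30 Mg ÷ 1 = 3.3000.
MgO fraction = (3.3000 × 40.304) / 865.971 = 133.003/865.971 = 0.1536.

15.36 wt%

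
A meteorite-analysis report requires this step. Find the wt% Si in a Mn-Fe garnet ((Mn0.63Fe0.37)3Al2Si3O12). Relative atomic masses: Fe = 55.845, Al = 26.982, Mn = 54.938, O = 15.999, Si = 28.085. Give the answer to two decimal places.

16.99 weight percent

Formula mass = 1.89×54.938 + 1.11×55.845 + 2×26.982 + 3×28.085 + 12×15.999 = 496.028 g/mol, of which 84.255 g is Si.
So Si makes up 84.255/496.028 = 0.1699 of the mass, i.e. 16.99%.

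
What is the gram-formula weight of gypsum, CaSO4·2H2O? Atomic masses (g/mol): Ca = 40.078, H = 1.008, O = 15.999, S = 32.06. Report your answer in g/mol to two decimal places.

172.16 g/mol

M = 1*40.078 + 1*32.06 + 6*15.999 + 4*1.008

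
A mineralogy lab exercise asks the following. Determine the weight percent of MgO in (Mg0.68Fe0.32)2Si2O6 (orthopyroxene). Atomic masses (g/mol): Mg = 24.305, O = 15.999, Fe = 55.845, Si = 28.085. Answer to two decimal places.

24.81 wt%

M((Mg0.68Fe0.32)2Si2O6) = 220.960 g/mol; M(MgO) = 40.304 g/mol.
Moles MgO per formula unit = 1.36 Mg ÷ 1 = 1.3600.
MgO fraction = (1.3600 × 40.304) / 220.960 = 54.813/220.960 = 0.2481.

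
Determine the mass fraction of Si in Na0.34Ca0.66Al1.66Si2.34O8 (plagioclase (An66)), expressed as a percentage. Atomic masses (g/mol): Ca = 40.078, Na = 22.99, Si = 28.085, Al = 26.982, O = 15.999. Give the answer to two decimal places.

M(Na0.34Ca0.66Al1.66Si2.34O8) = 272.769 g/mol.
Si contributes 2.34 × 28.085 = 65.719 g per mole.
65.719/272.769 = 0.2409 → 24.09%.

24.09 mass %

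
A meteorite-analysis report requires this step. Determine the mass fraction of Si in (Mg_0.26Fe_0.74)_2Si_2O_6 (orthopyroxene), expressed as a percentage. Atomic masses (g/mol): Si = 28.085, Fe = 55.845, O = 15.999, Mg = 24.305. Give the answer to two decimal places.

M((Mg_0.26Fe_0.74)_2Si_2O_6) = 247.453 g/mol.
Si contributes 2 × 28.085 = 56.170 g per mole.
56.170/247.453 = 0.2270 → 22.70%.

22.70 weight percent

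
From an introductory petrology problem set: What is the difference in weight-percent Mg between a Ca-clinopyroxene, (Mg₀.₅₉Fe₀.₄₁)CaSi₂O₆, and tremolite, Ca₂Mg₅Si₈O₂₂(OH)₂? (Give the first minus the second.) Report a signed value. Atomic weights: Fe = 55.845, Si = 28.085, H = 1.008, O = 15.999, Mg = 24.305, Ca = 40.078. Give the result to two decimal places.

M((Mg₀.₅₉Fe₀.₄₁)CaSi₂O₆) = 229.478 g/mol, so wt% Mg = 14.340/229.478 × 100 = 6.25%.
M(Ca₂Mg₅Si₈O₂₂(OH)₂) = 812.353 g/mol, so wt% Mg = 121.525/812.353 × 100 = 14.96%.
6.25 − 14.96 = -8.71 pp.

-8.71 percentage points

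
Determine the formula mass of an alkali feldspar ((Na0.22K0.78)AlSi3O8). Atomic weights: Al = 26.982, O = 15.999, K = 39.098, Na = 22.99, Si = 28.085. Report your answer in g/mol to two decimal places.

The formula mass is the sum 0.22×22.99 + 0.78×39.098 + 1×26.982 + 3×28.085 + 8×15.999.

274.78 g/mol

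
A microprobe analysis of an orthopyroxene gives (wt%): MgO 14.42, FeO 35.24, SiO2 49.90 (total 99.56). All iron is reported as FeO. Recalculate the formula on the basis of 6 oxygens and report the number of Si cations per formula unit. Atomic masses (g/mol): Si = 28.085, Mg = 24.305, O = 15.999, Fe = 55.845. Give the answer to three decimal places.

MgO (M=40.304): mol = 0.35778; Mg = 0.35778, O = 0.35778.
FeO (M=71.844): mol = 0.49051; Fe = 0.49051, O = 0.49051.
SiO2 (M=60.083): mol = 0.83052; Si = 0.83052, O = 1.66104.
ΣO = 2.50933; factor = 6/ΣO = 2.39108.
Si apfu = 0.83052 × 2.39108 = 1.986.

1.986 Si apfu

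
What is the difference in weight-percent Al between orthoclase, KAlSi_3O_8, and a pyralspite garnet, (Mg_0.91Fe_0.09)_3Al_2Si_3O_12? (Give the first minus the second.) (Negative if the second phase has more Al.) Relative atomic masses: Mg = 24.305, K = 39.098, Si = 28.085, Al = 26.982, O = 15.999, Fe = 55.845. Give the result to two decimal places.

First mineral: 26.982 g Al in 278.327 g formula = 9.69 wt% Al.
Second mineral: 53.964 g Al in 411.638 g formula = 13.11 wt% Al.
9.69% − 13.11% gives a difference of -3.42 percentage points.

-3.42 percentage points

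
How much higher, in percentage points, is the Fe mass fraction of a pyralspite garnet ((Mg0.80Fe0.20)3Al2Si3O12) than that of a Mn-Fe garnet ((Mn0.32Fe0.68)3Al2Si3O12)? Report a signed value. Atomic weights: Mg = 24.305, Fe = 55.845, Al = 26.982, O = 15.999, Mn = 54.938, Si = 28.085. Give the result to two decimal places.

-14.99 percentage points

Fe in (Mg0.80Fe0.20)3Al2Si3O12: molar mass 422.046 g/mol; 0.60×55.845 = 33.507 g → 7.94 wt%.
Fe in (Mn0.32Fe0.68)3Al2Si3O12: molar mass 496.871 g/mol; 2.04×55.845 = 113.924 g → 22.93 wt%.
Difference = 7.94 − 22.93 = -14.99 percentage points.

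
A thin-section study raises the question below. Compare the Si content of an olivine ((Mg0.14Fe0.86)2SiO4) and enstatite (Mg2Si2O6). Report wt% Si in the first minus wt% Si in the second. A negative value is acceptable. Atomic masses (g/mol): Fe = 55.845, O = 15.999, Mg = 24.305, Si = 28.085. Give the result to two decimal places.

First mineral: 28.085 g Si in 194.940 g formula = 14.41 wt% Si.
Second mineral: 56.170 g Si in 200.774 g formula = 27.98 wt% Si.
14.41% − 27.98% gives a difference of -13.57 percentage points.

-13.57 percentage points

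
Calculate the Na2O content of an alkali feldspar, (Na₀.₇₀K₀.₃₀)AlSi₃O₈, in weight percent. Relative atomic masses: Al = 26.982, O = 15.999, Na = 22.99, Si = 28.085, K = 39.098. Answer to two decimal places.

8.12 wt%

Molar mass of (Na₀.₇₀K₀.₃₀)AlSi₃O₈ = 0.70·22.99 + 0.30·39.098 + 1·26.982 + 3·28.085 + 8·15.999 = 267.051 g/mol.
Each formula unit contains 0.70 Na, equivalent to 0.70/2 = 0.3500 mol Na2O.
M(Na2O) = 2×22.99 + 1×15.999 = 61.979 g/mol.
Mass of Na2O per formula unit = 0.3500 × 61.979 = 21.693 g.
Na2O wt% = 21.693 / 267.051 × 100 = 8.12%.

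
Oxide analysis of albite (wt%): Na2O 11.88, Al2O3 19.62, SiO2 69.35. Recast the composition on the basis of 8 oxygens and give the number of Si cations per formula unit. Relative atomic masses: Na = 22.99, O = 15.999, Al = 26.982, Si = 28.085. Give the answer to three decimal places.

3.001 Si apfu

Na2O (M=61.979): mol = 0.19168; Na = 0.38336, O = 0.19168.
Al2O3 (M=101.961): mol = 0.19243; Al = 0.38486, O = 0.57729.
SiO2 (M=60.083): mol = 1.15424; Si = 1.15424, O = 2.30848.
ΣO = 3.07745; factor = 8/ΣO = 2.59955.
Si apfu = 1.15424 × 2.59955 = 3.001.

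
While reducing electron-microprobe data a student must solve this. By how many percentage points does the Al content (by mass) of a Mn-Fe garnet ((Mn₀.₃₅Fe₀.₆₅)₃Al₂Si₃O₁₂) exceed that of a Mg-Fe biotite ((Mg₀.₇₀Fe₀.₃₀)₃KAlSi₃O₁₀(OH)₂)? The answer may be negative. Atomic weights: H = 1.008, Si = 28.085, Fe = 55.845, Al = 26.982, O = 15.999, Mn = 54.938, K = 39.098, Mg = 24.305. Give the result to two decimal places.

4.81 percentage points

First mineral: 53.964 g Al in 496.790 g formula = 10.86 wt% Al.
Second mineral: 26.982 g Al in 445.640 g formula = 6.05 wt% Al.
10.86% − 6.05% gives a difference of 4.81 percentage points.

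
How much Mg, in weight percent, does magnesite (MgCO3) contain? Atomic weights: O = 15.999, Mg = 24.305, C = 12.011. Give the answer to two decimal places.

M(MgCO3) = 84.313 g/mol.
Mg contributes 1 × 24.305 = 24.305 g per mole.
24.305/84.313 = 0.2883 → 28.83%.

28.83 weight percent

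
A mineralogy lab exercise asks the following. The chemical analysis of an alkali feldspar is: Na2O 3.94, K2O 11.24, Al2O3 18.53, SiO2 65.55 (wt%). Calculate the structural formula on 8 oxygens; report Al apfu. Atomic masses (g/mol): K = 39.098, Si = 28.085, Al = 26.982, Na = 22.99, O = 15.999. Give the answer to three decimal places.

0.999 Al apfu

Na2O (M=61.979): mol = 0.06357; Na = 0.12714, O = 0.06357.
K2O (M=94.195): mol = 0.11933; K = 0.23866, O = 0.11933.
Al2O3 (M=101.961): mol = 0.18174; Al = 0.36348, O = 0.54522.
SiO2 (M=60.083): mol = 1.09099; Si = 1.09099, O = 2.18198.
ΣO = 2.91010; factor = 8/ΣO = 2.74905.
Al apfu = 0.36348 × 2.74905 = 0.999.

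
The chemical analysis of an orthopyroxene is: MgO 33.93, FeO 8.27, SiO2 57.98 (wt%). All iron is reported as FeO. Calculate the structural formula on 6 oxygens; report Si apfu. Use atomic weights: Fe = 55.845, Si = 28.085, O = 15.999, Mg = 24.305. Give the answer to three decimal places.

MgO: 33.93/40.304 = 0.84185 mol → 0.84185 mol Mg, 0.84185 mol O.
FeO: 8.27/71.844 = 0.11511 mol → 0.11511 mol Fe, 0.11511 mol O.
SiO2: 57.98/60.083 = 0.96500 mol → 0.96500 mol Si, 1.93000 mol O.
Total oxygen = 2.88696 mol. Normalization factor = 6/2.88696 = 2.07831.
Si per 6 O = 0.96500 × 2.07831 = 2.006.

2.006 Si apfu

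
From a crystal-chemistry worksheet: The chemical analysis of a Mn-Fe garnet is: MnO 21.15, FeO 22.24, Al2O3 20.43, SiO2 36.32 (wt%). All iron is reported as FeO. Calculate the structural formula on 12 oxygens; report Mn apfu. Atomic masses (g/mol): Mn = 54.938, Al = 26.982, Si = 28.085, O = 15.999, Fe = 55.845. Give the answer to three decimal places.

MnO (M=70.937): mol = 0.29815; Mn = 0.29815, O = 0.29815.
FeO (M=71.844): mol = 0.30956; Fe = 0.30956, O = 0.30956.
Al2O3 (M=101.961): mol = 0.20037; Al = 0.40074, O = 0.60111.
SiO2 (M=60.083): mol = 0.60450; Si = 0.60450, O = 1.20900.
ΣO = 2.41782; factor = 12/ΣO = 4.96315.
Mn apfu = 0.29815 × 4.96315 = 1.480.

1.480 Mn apfu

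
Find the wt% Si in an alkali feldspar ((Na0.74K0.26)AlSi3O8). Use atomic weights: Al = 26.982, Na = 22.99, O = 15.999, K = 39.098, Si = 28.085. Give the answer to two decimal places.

Formula mass = 0.74·22.99 + 0.26·39.098 + 1·26.982 + 3·28.085 + 8·15.999 = 266.407 g/mol, of which 84.255 g is Si.
So Si makes up 84.255/266.407 = 0.3163 of the mass, i.e. 31.63%.

31.63 mass %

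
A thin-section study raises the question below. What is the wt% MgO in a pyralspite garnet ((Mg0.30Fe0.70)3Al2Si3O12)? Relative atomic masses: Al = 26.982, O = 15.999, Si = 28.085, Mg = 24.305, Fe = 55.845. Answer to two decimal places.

7.73 wt%

Molar mass of (Mg0.30Fe0.70)3Al2Si3O12 = 0.90×24.305 + 2.10×55.845 + 2×26.982 + 3×28.085 + 12×15.999 = 469.356 g/mol.
Each formula unit contains 0.90 Mg, equivalent to 0.90/1 = 0.9000 mol MgO.
M(MgO) = 1×24.305 + 1×15.999 = 40.304 g/mol.
Mass of MgO per formula unit = 0.9000 × 40.304 = 36.274 g.
MgO wt% = 36.274 / 469.356 × 100 = 7.73%.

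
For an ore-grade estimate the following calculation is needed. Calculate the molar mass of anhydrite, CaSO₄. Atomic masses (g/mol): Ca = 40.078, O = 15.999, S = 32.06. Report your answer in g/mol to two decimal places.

Ca: 1 × 40.078 = 40.0780
S: 1 × 32.06 = 32.0600
O: 4 × 15.999 = 63.9960
Summing the contributions gives the formula mass.

136.13 g/mol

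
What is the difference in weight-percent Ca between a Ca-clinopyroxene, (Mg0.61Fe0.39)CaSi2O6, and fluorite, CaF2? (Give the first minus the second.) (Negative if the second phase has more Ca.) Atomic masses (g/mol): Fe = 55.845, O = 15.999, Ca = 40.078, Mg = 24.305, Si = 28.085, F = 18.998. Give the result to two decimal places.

M((Mg0.61Fe0.39)CaSi2O6) = 228.848 g/mol, so wt% Ca = 40.078/228.848 × 100 = 17.51%.
M(CaF2) = 78.074 g/mol, so wt% Ca = 40.078/78.074 × 100 = 51.33%.
17.51 − 51.33 = -33.82 pp.

-33.82 percentage points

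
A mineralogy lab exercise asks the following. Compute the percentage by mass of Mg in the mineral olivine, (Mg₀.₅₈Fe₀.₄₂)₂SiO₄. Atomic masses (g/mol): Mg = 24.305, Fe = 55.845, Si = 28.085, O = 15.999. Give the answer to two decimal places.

16.86 mass %

Molar mass of (Mg₀.₅₈Fe₀.₄₂)₂SiO₄: 1.16*24.305 + 0.84*55.845 + 1*28.085 + 4*15.999 = 167.185 g/mol.
Mass of Mg per formula unit: 1.16 × 24.305 = 28.194 g.
Weight fraction Mg = 28.194 / 167.185 = 0.1686.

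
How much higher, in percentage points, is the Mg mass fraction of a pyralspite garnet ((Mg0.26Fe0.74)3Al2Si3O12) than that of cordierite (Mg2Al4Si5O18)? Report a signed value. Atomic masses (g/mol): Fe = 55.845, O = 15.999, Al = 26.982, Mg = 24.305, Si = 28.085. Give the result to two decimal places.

M((Mg0.26Fe0.74)3Al2Si3O12) = 473.141 g/mol, so wt% Mg = 18.958/473.141 × 100 = 4.01%.
M(Mg2Al4Si5O18) = 584.945 g/mol, so wt% Mg = 48.610/584.945 × 100 = 8.31%.
4.01 − 8.31 = -4.30 pp.

-4.30 percentage points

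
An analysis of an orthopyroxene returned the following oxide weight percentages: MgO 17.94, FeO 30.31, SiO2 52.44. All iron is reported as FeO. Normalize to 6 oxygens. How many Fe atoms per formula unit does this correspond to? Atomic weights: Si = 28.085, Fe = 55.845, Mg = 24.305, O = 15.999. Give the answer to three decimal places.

0.969 Fe apfu

MgO: 17.94/40.304 = 0.44512 mol → 0.44512 mol Mg, 0.44512 mol O.
FeO: 30.31/71.844 = 0.42189 mol → 0.42189 mol Fe, 0.42189 mol O.
SiO2: 52.44/60.083 = 0.87279 mol → 0.87279 mol Si, 1.74558 mol O.
Total oxygen = 2.61259 mol. Normalization factor = 6/2.61259 = 2.29657.
Fe per 6 O = 0.42189 × 2.29657 = 0.969.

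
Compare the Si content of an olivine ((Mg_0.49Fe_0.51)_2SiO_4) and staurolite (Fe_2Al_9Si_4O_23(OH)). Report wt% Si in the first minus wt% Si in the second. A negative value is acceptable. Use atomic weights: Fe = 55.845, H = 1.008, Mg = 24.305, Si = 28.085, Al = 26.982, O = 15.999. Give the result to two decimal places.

3.06 percentage points

First mineral: 28.085 g Si in 172.862 g formula = 16.25 wt% Si.
Second mineral: 112.340 g Si in 851.852 g formula = 13.19 wt% Si.
16.25% − 13.19% gives a difference of 3.06 percentage points.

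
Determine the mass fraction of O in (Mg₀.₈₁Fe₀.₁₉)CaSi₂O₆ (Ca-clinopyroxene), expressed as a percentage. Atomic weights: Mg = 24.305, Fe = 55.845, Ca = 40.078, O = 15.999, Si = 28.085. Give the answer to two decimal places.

M((Mg₀.₈₁Fe₀.₁₉)CaSi₂O₆) = 222.540 g/mol.
O contributes 6 × 15.999 = 95.994 g per mole.
95.994/222.540 = 0.4314 → 43.14%.

43.14 mass %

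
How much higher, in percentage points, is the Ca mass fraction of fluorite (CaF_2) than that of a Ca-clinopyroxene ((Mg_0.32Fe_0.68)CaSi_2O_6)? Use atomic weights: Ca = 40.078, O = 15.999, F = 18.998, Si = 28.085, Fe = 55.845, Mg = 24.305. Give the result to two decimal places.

Ca in CaF_2: molar mass 78.074 g/mol; 1×40.078 = 40.078 g → 51.33 wt%.
Ca in (Mg_0.32Fe_0.68)CaSi_2O_6: molar mass 237.994 g/mol; 1×40.078 = 40.078 g → 16.84 wt%.
Difference = 51.33 − 16.84 = 34.49 percentage points.

34.49 percentage points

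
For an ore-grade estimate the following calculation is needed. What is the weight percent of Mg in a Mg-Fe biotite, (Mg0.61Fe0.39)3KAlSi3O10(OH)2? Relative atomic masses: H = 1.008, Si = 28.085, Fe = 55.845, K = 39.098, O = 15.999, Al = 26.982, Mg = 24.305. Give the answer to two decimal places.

Formula mass = 1.83*24.305 + 1.17*55.845 + 1*39.098 + 1*26.982 + 3*28.085 + 12*15.999 + 2*1.008 = 454.156 g/mol, of which 44.478 g is Mg.
So Mg makes up 44.478/454.156 = 0.0979 of the mass, i.e. 9.79%.

9.79 wt%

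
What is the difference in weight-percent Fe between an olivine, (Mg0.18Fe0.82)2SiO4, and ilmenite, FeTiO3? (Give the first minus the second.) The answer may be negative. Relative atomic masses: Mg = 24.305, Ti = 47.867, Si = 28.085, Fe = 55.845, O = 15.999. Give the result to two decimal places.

10.79 percentage points

M((Mg0.18Fe0.82)2SiO4) = 192.417 g/mol, so wt% Fe = 91.586/192.417 × 100 = 47.60%.
M(FeTiO3) = 151.709 g/mol, so wt% Fe = 55.845/151.709 × 100 = 36.81%.
47.60 − 36.81 = 10.79 pp.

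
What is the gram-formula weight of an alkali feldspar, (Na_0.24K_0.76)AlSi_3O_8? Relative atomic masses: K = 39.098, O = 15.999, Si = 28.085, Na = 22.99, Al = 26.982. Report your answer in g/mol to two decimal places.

274.46 g/mol

M = 0.24×22.99 + 0.76×39.098 + 1×26.982 + 3×28.085 + 8×15.999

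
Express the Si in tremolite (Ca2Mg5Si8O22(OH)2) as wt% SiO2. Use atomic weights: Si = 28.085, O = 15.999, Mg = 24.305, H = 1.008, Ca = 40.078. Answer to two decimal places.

Formula mass = 812.353 g/mol.
8 Si → 8.0000 mol SiO2 per formula unit; M(SiO2) = 60.083, so SiO2 mass = 480.664 g.
480.664/812.353 × 100 = 59.17 wt%.

59.17 wt%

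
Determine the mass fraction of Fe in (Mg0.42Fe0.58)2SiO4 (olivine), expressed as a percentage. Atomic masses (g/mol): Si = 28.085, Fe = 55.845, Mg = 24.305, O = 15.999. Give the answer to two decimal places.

M((Mg0.42Fe0.58)2SiO4) = 177.277 g/mol.
Fe contributes 1.16 × 55.845 = 64.780 g per mole.
64.780/177.277 = 0.3654 → 36.54%.

36.54 wt%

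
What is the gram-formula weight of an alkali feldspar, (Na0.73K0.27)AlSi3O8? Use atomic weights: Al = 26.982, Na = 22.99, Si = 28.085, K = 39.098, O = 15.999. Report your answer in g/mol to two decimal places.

266.57 g/mol

M = 0.73×22.99 + 0.27×39.098 + 1×26.982 + 3×28.085 + 8×15.999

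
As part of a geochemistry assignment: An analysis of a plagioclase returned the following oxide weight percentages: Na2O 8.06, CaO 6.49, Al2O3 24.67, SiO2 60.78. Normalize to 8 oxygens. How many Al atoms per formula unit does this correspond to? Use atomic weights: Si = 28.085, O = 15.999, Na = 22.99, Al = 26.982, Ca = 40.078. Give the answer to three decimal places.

Na2O: 8.06/61.979 = 0.13004 mol → 0.26008 mol Na, 0.13004 mol O.
CaO: 6.49/56.077 = 0.11573 mol → 0.11573 mol Ca, 0.11573 mol O.
Al2O3: 24.67/101.961 = 0.24196 mol → 0.48392 mol Al, 0.72588 mol O.
SiO2: 60.78/60.083 = 1.01160 mol → 1.01160 mol Si, 2.02320 mol O.
Total oxygen = 2.99485 mol. Normalization factor = 8/2.99485 = 2.67125.
Al per 8 O = 0.48392 × 2.67125 = 1.293.

1.293 Al apfu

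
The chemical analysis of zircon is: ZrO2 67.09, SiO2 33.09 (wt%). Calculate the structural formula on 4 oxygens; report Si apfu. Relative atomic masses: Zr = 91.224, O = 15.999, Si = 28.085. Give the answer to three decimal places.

1.006 Si apfu

ZrO2 (M=123.222): mol = 0.54446; Zr = 0.54446, O = 1.08892.
SiO2 (M=60.083): mol = 0.55074; Si = 0.55074, O = 1.10148.
ΣO = 2.19040; factor = 4/ΣO = 1.82615.
Si apfu = 0.55074 × 1.82615 = 1.006.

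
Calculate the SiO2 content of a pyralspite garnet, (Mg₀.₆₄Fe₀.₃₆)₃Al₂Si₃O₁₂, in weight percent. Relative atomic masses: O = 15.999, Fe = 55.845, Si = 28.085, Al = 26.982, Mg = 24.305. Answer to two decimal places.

41.23 wt%

M((Mg₀.₆₄Fe₀.₃₆)₃Al₂Si₃O₁₂) = 437.185 g/mol; M(SiO2) = 60.083 g/mol.
Moles SiO2 per formula unit = 3 Si ÷ 1 = 3.0000.
SiO2 fraction = (3.0000 × 60.083) / 437.185 = 180.249/437.185 = 0.4123.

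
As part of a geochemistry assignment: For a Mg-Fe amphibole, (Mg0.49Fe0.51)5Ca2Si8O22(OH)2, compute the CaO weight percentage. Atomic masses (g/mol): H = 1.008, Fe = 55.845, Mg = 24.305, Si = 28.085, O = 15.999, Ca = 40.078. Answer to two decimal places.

12.56 wt%

Molar mass of (Mg0.49Fe0.51)5Ca2Si8O22(OH)2 = 2.45*24.305 + 2.55*55.845 + 2*40.078 + 8*28.085 + 24*15.999 + 2*1.008 = 892.780 g/mol.
Each formula unit contains 2 Ca, equivalent to 2/1 = 2.0000 mol CaO.
M(CaO) = 1×40.078 + 1×15.999 = 56.077 g/mol.
Mass of CaO per formula unit = 2.0000 × 56.077 = 112.154 g.
CaO wt% = 112.154 / 892.780 × 100 = 12.56%.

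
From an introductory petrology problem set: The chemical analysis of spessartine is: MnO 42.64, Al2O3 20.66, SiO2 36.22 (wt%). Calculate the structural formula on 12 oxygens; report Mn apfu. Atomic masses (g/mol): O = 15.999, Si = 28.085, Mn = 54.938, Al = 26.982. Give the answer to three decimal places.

42.64 wt% MnO ÷ 70.937 g/mol = 0.60110 mol, giving 0.60110 Mn and 0.60110 O.
20.66 wt% Al2O3 ÷ 101.961 g/mol = 0.20263 mol, giving 0.40526 Al and 0.60789 O.
36.22 wt% SiO2 ÷ 60.083 g/mol = 0.60283 mol, giving 0.60283 Si and 1.20566 O.
Oxygen sums to 2.41465; scaling by 12/2.41465 = 4.96966 puts the formula on 12 O.
Mn: 0.60110 × 4.96966 = 2.987 atoms per formula unit.

2.987 Mn apfu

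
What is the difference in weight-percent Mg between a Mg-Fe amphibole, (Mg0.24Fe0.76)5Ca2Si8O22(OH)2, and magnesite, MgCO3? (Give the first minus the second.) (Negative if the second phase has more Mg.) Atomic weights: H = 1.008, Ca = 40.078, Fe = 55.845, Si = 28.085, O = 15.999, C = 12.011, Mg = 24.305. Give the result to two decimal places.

-25.70 percentage points

First mineral: 29.166 g Mg in 932.205 g formula = 3.13 wt% Mg.
Second mineral: 24.305 g Mg in 84.313 g formula = 28.83 wt% Mg.
3.13% − 28.83% gives a difference of -25.70 percentage points.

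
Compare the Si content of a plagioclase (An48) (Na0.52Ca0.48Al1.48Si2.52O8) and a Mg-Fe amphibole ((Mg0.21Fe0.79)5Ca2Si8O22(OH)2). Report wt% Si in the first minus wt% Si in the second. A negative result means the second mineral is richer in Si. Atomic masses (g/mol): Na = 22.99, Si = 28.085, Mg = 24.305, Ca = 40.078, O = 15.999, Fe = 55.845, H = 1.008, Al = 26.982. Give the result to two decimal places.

Si in Na0.52Ca0.48Al1.48Si2.52O8: molar mass 269.892 g/mol; 2.52×28.085 = 70.774 g → 26.22 wt%.
Si in (Mg0.21Fe0.79)5Ca2Si8O22(OH)2: molar mass 936.936 g/mol; 8×28.085 = 224.680 g → 23.98 wt%.
Difference = 26.22 − 23.98 = 2.24 percentage points.

2.24 percentage points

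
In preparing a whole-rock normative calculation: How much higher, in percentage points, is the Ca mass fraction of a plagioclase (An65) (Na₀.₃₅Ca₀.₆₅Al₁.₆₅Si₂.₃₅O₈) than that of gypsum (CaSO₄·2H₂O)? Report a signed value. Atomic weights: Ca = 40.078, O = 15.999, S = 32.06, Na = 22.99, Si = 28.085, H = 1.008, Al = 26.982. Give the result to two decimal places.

-13.72 percentage points

First mineral: 26.051 g Ca in 272.609 g formula = 9.56 wt% Ca.
Second mineral: 40.078 g Ca in 172.164 g formula = 23.28 wt% Ca.
9.56% − 23.28% gives a difference of -13.72 percentage points.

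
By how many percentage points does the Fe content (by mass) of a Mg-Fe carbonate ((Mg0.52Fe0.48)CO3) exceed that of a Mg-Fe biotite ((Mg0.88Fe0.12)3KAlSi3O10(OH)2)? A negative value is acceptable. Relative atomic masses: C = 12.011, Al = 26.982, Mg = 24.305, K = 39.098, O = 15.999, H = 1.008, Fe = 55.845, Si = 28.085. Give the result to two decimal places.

22.26 percentage points

Fe in (Mg0.52Fe0.48)CO3: molar mass 99.452 g/mol; 0.48×55.845 = 26.806 g → 26.95 wt%.
Fe in (Mg0.88Fe0.12)3KAlSi3O10(OH)2: molar mass 428.608 g/mol; 0.36×55.845 = 20.104 g → 4.69 wt%.
Difference = 26.95 − 4.69 = 22.26 percentage points.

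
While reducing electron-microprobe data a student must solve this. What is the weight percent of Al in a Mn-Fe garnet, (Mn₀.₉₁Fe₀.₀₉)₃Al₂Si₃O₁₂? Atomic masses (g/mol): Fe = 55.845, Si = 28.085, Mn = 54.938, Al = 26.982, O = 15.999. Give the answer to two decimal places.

Formula mass = 2.73*54.938 + 0.27*55.845 + 2*26.982 + 3*28.085 + 12*15.999 = 495.266 g/mol, of which 53.964 g is Al.
So Al makes up 53.964/495.266 = 0.1090 of the mass, i.e. 10.90%.

10.90 wt%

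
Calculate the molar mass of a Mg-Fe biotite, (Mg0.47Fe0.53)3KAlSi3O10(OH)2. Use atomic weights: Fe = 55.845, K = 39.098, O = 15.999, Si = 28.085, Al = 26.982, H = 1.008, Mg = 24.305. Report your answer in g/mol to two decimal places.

467.40 g/mol

M = 1.41×24.305 + 1.59×55.845 + 1×39.098 + 1×26.982 + 3×28.085 + 12×15.999 + 2×1.008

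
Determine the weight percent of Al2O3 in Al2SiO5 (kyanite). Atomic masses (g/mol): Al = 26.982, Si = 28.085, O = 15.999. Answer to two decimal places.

62.92 wt%

Molar mass of Al2SiO5 = 2×26.982 + 1×28.085 + 5×15.999 = 162.044 g/mol.
Each formula unit contains 2 Al, equivalent to 2/2 = 1.0000 mol Al2O3.
M(Al2O3) = 2×26.982 + 3×15.999 = 101.961 g/mol.
Mass of Al2O3 per formula unit = 1.0000 × 101.961 = 101.961 g.
Al2O3 wt% = 101.961 / 162.044 × 100 = 62.92%.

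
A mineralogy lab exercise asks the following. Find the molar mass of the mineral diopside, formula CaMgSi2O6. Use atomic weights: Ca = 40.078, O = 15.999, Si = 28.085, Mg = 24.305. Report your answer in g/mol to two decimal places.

The formula mass is the sum 1*40.078 + 1*24.305 + 2*28.085 + 6*15.999.

216.55 g/mol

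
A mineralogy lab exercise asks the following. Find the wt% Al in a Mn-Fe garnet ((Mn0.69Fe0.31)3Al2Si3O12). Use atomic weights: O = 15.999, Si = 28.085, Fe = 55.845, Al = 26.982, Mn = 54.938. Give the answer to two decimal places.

10.88 wt%

Molar mass of (Mn0.69Fe0.31)3Al2Si3O12: 2.07×54.938 + 0.93×55.845 + 2×26.982 + 3×28.085 + 12×15.999 = 495.865 g/mol.
Mass of Al per formula unit: 2 × 26.982 = 53.964 g.
Weight fraction Al = 53.964 / 495.865 = 0.1088.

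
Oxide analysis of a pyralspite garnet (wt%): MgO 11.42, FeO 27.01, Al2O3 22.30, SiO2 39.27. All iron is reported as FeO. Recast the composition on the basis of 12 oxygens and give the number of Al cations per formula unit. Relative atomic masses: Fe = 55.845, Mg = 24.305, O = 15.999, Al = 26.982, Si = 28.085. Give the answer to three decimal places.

11.42 wt% MgO ÷ 40.304 g/mol = 0.28335 mol, giving 0.28335 Mg and 0.28335 O.
27.01 wt% FeO ÷ 71.844 g/mol = 0.37595 mol, giving 0.37595 Fe and 0.37595 O.
22.30 wt% Al2O3 ÷ 101.961 g/mol = 0.21871 mol, giving 0.43742 Al and 0.65613 O.
39.27 wt% SiO2 ÷ 60.083 g/mol = 0.65360 mol, giving 0.65360 Si and 1.30720 O.
Oxygen sums to 2.62263; scaling by 12/2.62263 = 4.57556 puts the formula on 12 O.
Al: 0.43742 × 4.57556 = 2.001 atoms per formula unit.

2.001 Al apfu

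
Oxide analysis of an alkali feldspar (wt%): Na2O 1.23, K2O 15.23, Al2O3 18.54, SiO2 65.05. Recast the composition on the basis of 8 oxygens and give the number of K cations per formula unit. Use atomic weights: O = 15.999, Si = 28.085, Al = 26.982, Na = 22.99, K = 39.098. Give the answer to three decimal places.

0.894 K apfu

Na2O (M=61.979): mol = 0.01985; Na = 0.03970, O = 0.01985.
K2O (M=94.195): mol = 0.16169; K = 0.32338, O = 0.16169.
Al2O3 (M=101.961): mol = 0.18183; Al = 0.36366, O = 0.54549.
SiO2 (M=60.083): mol = 1.08267; Si = 1.08267, O = 2.16534.
ΣO = 2.89237; factor = 8/ΣO = 2.76590.
K apfu = 0.32338 × 2.76590 = 0.894.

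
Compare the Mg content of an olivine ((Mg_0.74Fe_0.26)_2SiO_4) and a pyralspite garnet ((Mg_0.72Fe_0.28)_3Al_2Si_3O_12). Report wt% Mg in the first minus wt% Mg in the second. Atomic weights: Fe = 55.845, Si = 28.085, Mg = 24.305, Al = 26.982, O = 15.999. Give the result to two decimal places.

10.68 percentage points

Mg in (Mg_0.74Fe_0.26)_2SiO_4: molar mass 157.092 g/mol; 1.48×24.305 = 35.971 g → 22.90 wt%.
Mg in (Mg_0.72Fe_0.28)_3Al_2Si_3O_12: molar mass 429.616 g/mol; 2.16×24.305 = 52.499 g → 12.22 wt%.
Difference = 22.90 − 12.22 = 10.68 percentage points.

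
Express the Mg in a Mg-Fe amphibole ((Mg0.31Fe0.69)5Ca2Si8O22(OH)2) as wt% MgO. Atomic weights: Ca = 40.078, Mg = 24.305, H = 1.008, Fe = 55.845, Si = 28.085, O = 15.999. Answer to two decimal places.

Formula mass = 921.166 g/mol.
1.55 Mg → 1.5500 mol MgO per formula unit; M(MgO) = 40.304, so MgO mass = 62.471 g.
62.471/921.166 × 100 = 6.78 wt%.

6.78 wt%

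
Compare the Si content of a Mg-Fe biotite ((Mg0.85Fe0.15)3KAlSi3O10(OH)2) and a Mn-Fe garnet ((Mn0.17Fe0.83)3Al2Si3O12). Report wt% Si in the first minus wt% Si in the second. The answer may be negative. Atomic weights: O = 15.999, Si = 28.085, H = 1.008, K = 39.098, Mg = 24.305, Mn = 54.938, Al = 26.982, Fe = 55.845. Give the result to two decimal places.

2.59 percentage points

M((Mg0.85Fe0.15)3KAlSi3O10(OH)2) = 431.447 g/mol, so wt% Si = 84.255/431.447 × 100 = 19.53%.
M((Mn0.17Fe0.83)3Al2Si3O12) = 497.279 g/mol, so wt% Si = 84.255/497.279 × 100 = 16.94%.
19.53 − 16.94 = 2.59 pp.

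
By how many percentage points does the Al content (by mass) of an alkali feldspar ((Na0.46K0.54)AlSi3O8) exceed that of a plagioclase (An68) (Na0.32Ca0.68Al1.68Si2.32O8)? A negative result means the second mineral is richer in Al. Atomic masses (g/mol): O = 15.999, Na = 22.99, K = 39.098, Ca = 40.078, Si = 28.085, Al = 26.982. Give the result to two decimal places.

-6.64 percentage points

Al in (Na0.46K0.54)AlSi3O8: molar mass 270.917 g/mol; 1×26.982 = 26.982 g → 9.96 wt%.
Al in Na0.32Ca0.68Al1.68Si2.32O8: molar mass 273.089 g/mol; 1.68×26.982 = 45.330 g → 16.60 wt%.
Difference = 9.96 − 16.60 = -6.64 percentage points.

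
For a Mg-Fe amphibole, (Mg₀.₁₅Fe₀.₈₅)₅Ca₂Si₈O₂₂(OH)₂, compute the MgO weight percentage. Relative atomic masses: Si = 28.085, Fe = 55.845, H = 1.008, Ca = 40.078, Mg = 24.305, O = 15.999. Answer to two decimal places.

M((Mg₀.₁₅Fe₀.₈₅)₅Ca₂Si₈O₂₂(OH)₂) = 946.398 g/mol; M(MgO) = 40.304 g/mol.
Moles MgO per formula unit = 0.75 Mg ÷ 1 = 0.7500.
MgO fraction = (0.7500 × 40.304) / 946.398 = 30.228/946.398 = 0.0319.

3.19 wt%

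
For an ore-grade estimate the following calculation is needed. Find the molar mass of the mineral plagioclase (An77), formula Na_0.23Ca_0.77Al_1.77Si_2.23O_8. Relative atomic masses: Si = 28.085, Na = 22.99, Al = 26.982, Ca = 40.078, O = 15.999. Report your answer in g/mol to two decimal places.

274.53 g/mol

M = 0.23×22.99 + 0.77×40.078 + 1.77×26.982 + 2.23×28.085 + 8×15.999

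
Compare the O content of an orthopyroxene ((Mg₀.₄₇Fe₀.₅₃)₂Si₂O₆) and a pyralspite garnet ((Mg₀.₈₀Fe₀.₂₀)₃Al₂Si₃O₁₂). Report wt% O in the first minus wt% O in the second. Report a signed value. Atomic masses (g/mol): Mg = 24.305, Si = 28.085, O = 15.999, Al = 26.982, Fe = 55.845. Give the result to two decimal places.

M((Mg₀.₄₇Fe₀.₅₃)₂Si₂O₆) = 234.206 g/mol, so wt% O = 95.994/234.206 × 100 = 40.99%.
M((Mg₀.₈₀Fe₀.₂₀)₃Al₂Si₃O₁₂) = 422.046 g/mol, so wt% O = 191.988/422.046 × 100 = 45.49%.
40.99 − 45.49 = -4.50 pp.

-4.50 percentage points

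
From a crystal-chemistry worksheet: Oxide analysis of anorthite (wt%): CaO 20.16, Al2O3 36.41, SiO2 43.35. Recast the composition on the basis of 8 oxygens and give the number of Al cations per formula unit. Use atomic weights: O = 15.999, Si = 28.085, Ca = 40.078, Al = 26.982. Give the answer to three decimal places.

1.988 Al apfu

CaO: 20.16/56.077 = 0.35951 mol → 0.35951 mol Ca, 0.35951 mol O.
Al2O3: 36.41/101.961 = 0.35710 mol → 0.71420 mol Al, 1.07130 mol O.
SiO2: 43.35/60.083 = 0.72150 mol → 0.72150 mol Si, 1.44300 mol O.
Total oxygen = 2.87381 mol. Normalization factor = 8/2.87381 = 2.78376.
Al per 8 O = 0.71420 × 2.78376 = 1.988.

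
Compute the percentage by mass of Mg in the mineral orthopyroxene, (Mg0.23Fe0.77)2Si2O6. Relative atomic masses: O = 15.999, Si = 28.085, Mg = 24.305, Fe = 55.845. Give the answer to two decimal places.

Molar mass of (Mg0.23Fe0.77)2Si2O6: 0.46*24.305 + 1.54*55.845 + 2*28.085 + 6*15.999 = 249.346 g/mol.
Mass of Mg per formula unit: 0.46 × 24.305 = 11.180 g.
Weight fraction Mg = 11.180 / 249.346 = 0.0448.

4.48 weight percent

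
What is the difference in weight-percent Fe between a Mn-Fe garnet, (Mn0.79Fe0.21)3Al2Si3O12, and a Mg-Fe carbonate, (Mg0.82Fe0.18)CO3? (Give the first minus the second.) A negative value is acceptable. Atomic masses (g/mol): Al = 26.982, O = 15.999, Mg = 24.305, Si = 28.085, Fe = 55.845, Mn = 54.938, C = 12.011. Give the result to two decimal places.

M((Mn0.79Fe0.21)3Al2Si3O12) = 495.592 g/mol, so wt% Fe = 35.182/495.592 × 100 = 7.10%.
M((Mg0.82Fe0.18)CO3) = 89.990 g/mol, so wt% Fe = 10.052/89.990 × 100 = 11.17%.
7.10 − 11.17 = -4.07 pp.

-4.07 percentage points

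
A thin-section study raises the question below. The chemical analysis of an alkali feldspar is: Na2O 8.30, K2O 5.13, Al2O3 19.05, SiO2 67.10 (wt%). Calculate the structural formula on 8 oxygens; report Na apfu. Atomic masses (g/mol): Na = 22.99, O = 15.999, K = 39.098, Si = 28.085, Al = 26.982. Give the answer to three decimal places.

8.30 wt% Na2O ÷ 61.979 g/mol = 0.13392 mol, giving 0.26784 Na and 0.13392 O.
5.13 wt% K2O ÷ 94.195 g/mol = 0.05446 mol, giving 0.10892 K and 0.05446 O.
19.05 wt% Al2O3 ÷ 101.961 g/mol = 0.18684 mol, giving 0.37368 Al and 0.56052 O.
67.10 wt% SiO2 ÷ 60.083 g/mol = 1.11679 mol, giving 1.11679 Si and 2.23358 O.
Oxygen sums to 2.98248; scaling by 8/2.98248 = 2.68233 puts the formula on 8 O.
Na: 0.26784 × 2.68233 = 0.718 atoms per formula unit.

0.718 Na apfu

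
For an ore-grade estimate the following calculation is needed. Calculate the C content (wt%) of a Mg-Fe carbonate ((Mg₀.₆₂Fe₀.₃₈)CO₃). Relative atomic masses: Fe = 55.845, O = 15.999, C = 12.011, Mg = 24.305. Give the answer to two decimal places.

12.47 wt%

M((Mg₀.₆₂Fe₀.₃₈)CO₃) = 96.298 g/mol.
C contributes 1 × 12.011 = 12.011 g per mole.
12.011/96.298 = 0.1247 → 12.47%.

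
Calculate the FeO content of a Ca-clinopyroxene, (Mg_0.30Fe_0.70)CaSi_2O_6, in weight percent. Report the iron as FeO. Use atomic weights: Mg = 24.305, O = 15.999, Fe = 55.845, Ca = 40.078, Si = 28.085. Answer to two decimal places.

21.08 wt%

Formula mass = 238.625 g/mol.
0.70 Fe → 0.7000 mol FeO per formula unit; M(FeO) = 71.844, so FeO mass = 50.291 g.
50.291/238.625 × 100 = 21.08 wt%.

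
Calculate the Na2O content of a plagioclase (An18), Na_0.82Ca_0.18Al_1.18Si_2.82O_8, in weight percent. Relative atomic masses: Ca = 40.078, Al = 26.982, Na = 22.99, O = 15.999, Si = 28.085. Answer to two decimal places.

M(Na_0.82Ca_0.18Al_1.18Si_2.82O_8) = 265.096 g/mol; M(Na2O) = 61.979 g/mol.
Moles Na2O per formula unit = 0.82 Na ÷ 2 = 0.4100.
Na2O fraction = (0.4100 × 61.979) / 265.096 = 25.411/265.096 = 0.0959.

9.59 wt%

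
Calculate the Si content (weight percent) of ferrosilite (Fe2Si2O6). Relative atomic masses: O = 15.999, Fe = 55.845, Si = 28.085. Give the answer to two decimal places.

Formula mass = 2*55.845 + 2*28.085 + 6*15.999 = 263.854 g/mol, of which 56.170 g is Si.
So Si makes up 56.170/263.854 = 0.2129 of the mass, i.e. 21.29%.

21.29 weight percent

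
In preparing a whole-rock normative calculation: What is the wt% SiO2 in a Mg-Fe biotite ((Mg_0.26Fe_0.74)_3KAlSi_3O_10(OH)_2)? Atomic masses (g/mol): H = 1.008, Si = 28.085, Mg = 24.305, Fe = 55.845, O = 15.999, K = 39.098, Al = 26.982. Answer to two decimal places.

36.99 wt%

M((Mg_0.26Fe_0.74)_3KAlSi_3O_10(OH)_2) = 487.273 g/mol; M(SiO2) = 60.083 g/mol.
Moles SiO2 per formula unit = 3 Si ÷ 1 = 3.0000.
SiO2 fraction = (3.0000 × 60.083) / 487.273 = 180.249/487.273 = 0.3699.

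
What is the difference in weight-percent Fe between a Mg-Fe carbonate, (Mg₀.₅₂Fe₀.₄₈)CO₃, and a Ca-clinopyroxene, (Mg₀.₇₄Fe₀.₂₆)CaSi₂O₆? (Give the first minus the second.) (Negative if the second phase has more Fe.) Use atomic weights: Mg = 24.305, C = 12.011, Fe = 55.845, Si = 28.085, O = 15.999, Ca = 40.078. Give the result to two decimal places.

20.49 percentage points

Fe in (Mg₀.₅₂Fe₀.₄₈)CO₃: molar mass 99.452 g/mol; 0.48×55.845 = 26.806 g → 26.95 wt%.
Fe in (Mg₀.₇₄Fe₀.₂₆)CaSi₂O₆: molar mass 224.747 g/mol; 0.26×55.845 = 14.520 g → 6.46 wt%.
Difference = 26.95 − 6.46 = 20.49 percentage points.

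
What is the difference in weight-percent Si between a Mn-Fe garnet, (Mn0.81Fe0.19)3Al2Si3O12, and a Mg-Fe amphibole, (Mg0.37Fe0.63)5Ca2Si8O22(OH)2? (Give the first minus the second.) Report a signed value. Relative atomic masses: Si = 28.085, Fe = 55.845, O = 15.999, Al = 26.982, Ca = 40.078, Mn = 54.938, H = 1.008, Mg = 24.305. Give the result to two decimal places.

Si in (Mn0.81Fe0.19)3Al2Si3O12: molar mass 495.538 g/mol; 3×28.085 = 84.255 g → 17.00 wt%.
Si in (Mg0.37Fe0.63)5Ca2Si8O22(OH)2: molar mass 911.704 g/mol; 8×28.085 = 224.680 g → 24.64 wt%.
Difference = 17.00 − 24.64 = -7.64 percentage points.

-7.64 percentage points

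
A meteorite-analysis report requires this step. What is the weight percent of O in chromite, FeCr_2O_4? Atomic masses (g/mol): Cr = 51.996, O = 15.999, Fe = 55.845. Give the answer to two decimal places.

28.59 mass %

Formula mass = 1·55.845 + 2·51.996 + 4·15.999 = 223.833 g/mol, of which 63.996 g is O.
So O makes up 63.996/223.833 = 0.2859 of the mass, i.e. 28.59%.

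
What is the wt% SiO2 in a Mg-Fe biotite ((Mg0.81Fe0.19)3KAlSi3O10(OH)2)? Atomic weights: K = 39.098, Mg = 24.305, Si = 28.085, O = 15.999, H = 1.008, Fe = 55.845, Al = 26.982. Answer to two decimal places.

M((Mg0.81Fe0.19)3KAlSi3O10(OH)2) = 435.232 g/mol; M(SiO2) = 60.083 g/mol.
Moles SiO2 per formula unit = 3 Si ÷ 1 = 3.0000.
SiO2 fraction = (3.0000 × 60.083) / 435.232 = 180.249/435.232 = 0.4141.

41.41 wt%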